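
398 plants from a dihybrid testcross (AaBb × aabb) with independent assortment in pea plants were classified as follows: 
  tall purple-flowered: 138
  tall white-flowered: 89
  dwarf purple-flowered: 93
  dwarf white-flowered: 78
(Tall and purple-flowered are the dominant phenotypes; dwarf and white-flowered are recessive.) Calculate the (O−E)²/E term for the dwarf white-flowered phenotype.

A dihybrid testcross with independent assortment gives a 1:1:1:1 ratio.
Expected counts for N = 398 under a 1:1:1:1 ratio (total parts = 4):
  tall purple-flowered: 398 × 1/4 = 99.5
  tall white-flowered: 398 × 1/4 = 99.5
  dwarf purple-flowered: 398 × 1/4 = 99.5
  dwarf white-flowered: 398 × 1/4 = 99.5
Contribution of dwarf white-flowered: (78 − 99.5)² / 99.5 = 4.6457

4.646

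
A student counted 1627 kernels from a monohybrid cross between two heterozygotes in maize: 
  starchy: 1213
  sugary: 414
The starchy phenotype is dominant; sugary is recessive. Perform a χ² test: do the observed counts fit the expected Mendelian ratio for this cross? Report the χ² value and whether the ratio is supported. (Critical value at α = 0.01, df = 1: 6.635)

For a monohybrid cross between heterozygotes with complete dominance, the expected phenotypic ratio is 3:1.
Total ratio parts = 4. Expected numbers out of 1627:
  starchy: 1627 × 3/4 = 1220.25
  sugary: 1627 × 1/4 = 406.75
χ² = Σ (O − E)² / E
  starchy: (1213 − 1220.25)² / 1220.25 = 0.0431
  sugary: (414 − 406.75)² / 406.75 = 0.1292
χ² = 0.0431 + 0.1292 = 0.1723 ≈ 0.172
Degrees of freedom = 2 − 1 = 1; critical value at α = 0.01 is 6.635.
Since 0.172 < 6.635, we fail to reject the null hypothesis — the data are consistent with the 3:1 ratio.

0.172; consistent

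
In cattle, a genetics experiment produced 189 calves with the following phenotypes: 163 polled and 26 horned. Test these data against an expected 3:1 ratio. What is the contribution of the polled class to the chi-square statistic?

3.186

Total ratio parts = 4. Expected numbers out of 189:
  polled: 189 × 3/4 = 141.75
  horned: 189 × 1/4 = 47.25
Contribution of polled: (163 − 141.75)² / 141.75 = 3.1856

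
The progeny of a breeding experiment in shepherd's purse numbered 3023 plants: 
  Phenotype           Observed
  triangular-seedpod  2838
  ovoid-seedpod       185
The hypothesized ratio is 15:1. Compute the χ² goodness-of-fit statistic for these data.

0.088

Under the 15:1 hypothesis (Σ ratio = 16, N = 3023):
  triangular-seedpod: 3023 × 15/16 = 2834.0625
  ovoid-seedpod: 3023 × 1/16 = 188.9375
χ² = Σ (O − E)² / E
  triangular-seedpod: (2838 − 2834.0625)² / 2834.0625 = 0.0055
  ovoid-seedpod: (185 − 188.9375)² / 188.9375 = 0.0821
χ² = 0.0055 + 0.0821 = 0.0876 ≈ 0.088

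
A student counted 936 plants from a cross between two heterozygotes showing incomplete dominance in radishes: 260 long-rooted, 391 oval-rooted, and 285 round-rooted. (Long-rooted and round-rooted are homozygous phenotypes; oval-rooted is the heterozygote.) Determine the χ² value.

With incomplete dominance, a heterozygote × heterozygote cross gives a 1:2:1 phenotypic ratio.
Expected counts for N = 936 under a 1:2:1 ratio (total parts = 4):
  long-rooted: 936 × 1/4 = 234
  oval-rooted: 936 × 2/4 = 468
  round-rooted: 936 × 1/4 = 234
χ² = Σ (O − E)² / E
  long-rooted: (260 − 234)² / 234 = 2.8889
  oval-rooted: (391 − 468)² / 468 = 12.6688
  round-rooted: (285 − 234)² / 234 = 11.1154
χ² = 2.8889 + 12.6688 + 11.1154 = 26.6731 ≈ 26.673

26.673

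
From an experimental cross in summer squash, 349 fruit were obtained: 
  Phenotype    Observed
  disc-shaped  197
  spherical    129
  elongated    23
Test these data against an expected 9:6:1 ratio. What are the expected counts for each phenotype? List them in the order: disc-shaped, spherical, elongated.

Expected counts for N = 349 under a 9:6:1 ratio (total parts = 16):
  disc-shaped: 349 × 9/16 = 196.3125
  spherical: 349 × 6/16 = 130.875
  elongated: 349 × 1/16 = 21.8125

196.3125, 130.875, 21.8125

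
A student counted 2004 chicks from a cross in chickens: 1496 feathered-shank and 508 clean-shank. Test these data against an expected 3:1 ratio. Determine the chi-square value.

0.130

Expected counts for N = 2004 under a 3:1 ratio (total parts = 4):
  feathered-shank: 2004 × 3/4 = 1503
  clean-shank: 2004 × 1/4 = 501
χ² = Σ (O − E)² / E
  feathered-shank: (1496 − 1503)² / 1503 = 0.0326
  clean-shank: (508 − 501)² / 501 = 0.0978
χ² = 0.0326 + 0.0978 = 0.1304 ≈ 0.130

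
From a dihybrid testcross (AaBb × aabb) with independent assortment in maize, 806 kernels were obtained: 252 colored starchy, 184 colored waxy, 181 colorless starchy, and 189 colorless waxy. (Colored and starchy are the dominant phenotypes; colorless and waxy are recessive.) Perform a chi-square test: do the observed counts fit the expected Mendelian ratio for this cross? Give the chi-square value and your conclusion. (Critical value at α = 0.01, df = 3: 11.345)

A dihybrid testcross with independent assortment gives a 1:1:1:1 ratio.
Total ratio parts = 4. Expected numbers out of 806:
  colored starchy: 806 × 1/4 = 201.5
  colored waxy: 806 × 1/4 = 201.5
  colorless starchy: 806 × 1/4 = 201.5
  colorless waxy: 806 × 1/4 = 201.5
χ² = Σ (O − E)² / E
  colored starchy: (252 − 201.5)² / 201.5 = 12.6563
  colored waxy: (184 − 201.5)² / 201.5 = 1.5199
  colorless starchy: (181 − 201.5)² / 201.5 = 2.0856
  colorless waxy: (189 − 201.5)² / 201.5 = 0.7754
χ² = 12.6563 + 1.5199 + 2.0856 + 0.7754 = 17.0372 ≈ 17.037
Degrees of freedom = 4 − 1 = 3; critical value at α = 0.01 is 11.345.
Since 17.037 > 11.345, we reject the null hypothesis — the data do not fit the 1:1:1:1 ratio.

17.037; not consistent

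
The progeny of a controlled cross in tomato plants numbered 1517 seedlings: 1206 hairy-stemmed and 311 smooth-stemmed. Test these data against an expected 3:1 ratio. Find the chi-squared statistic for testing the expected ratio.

Under the 3:1 hypothesis (Σ ratio = 4, N = 1517):
  hairy-stemmed: 1517 × 3/4 = 1137.75
  smooth-stemmed: 1517 × 1/4 = 379.25
χ² = Σ (O − E)² / E
  hairy-stemmed: (1206 − 1137.75)² / 1137.75 = 4.0941
  smooth-stemmed: (311 − 379.25)² / 379.25 = 12.2823
χ² = 4.0941 + 12.2823 = 16.3764 ≈ 16.376

16.376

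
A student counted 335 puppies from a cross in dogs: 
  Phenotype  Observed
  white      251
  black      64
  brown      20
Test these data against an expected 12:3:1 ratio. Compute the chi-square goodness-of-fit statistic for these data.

0.065

Expected counts for N = 335 under a 12:3:1 ratio (total parts = 16):
  white: 335 × 12/16 = 251.25
  black: 335 × 3/16 = 62.8125
  brown: 335 × 1/16 = 20.9375
χ² = Σ (O − E)² / E
  white: (251 − 251.25)² / 251.25 = 0.0002
  black: (64 − 62.8125)² / 62.8125 = 0.0225
  brown: (20 − 20.9375)² / 20.9375 = 0.0420
χ² = 0.0002 + 0.0225 + 0.0420 = 0.0647 ≈ 0.065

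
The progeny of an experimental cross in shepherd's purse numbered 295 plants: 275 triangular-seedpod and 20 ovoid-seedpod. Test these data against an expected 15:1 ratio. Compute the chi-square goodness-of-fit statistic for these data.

0.141

The 15:1 ratio has 16 parts, so with N = 295 the expected counts are:
  triangular-seedpod: 295 × 15/16 = 276.5625
  ovoid-seedpod: 295 × 1/16 = 18.4375
χ² = Σ (O − E)² / E
  triangular-seedpod: (275 − 276.5625)² / 276.5625 = 0.0088
  ovoid-seedpod: (20 − 18.4375)² / 18.4375 = 0.1324
χ² = 0.0088 + 0.1324 = 0.1412 ≈ 0.141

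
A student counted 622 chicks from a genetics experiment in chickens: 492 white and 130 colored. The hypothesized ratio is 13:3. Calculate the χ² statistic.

The 13:3 ratio has 16 parts, so with N = 622 the expected counts are:
  white: 622 × 13/16 = 505.375
  colored: 622 × 3/16 = 116.625
χ² = Σ (O − E)² / E
  white: (492 − 505.375)² / 505.375 = 0.3540
  colored: (130 − 116.625)² / 116.625 = 1.5339
χ² = 0.3540 + 1.5339 = 1.8879 ≈ 1.888

1.888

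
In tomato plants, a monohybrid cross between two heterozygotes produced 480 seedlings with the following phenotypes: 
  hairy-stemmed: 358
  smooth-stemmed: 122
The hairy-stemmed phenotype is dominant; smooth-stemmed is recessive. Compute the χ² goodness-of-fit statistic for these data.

For a monohybrid cross between heterozygotes with complete dominance, the expected phenotypic ratio is 3:1.
Under the 3:1 hypothesis (Σ ratio = 4, N = 480):
  hairy-stemmed: 480 × 3/4 = 360
  smooth-stemmed: 480 × 1/4 = 120
χ² = Σ (O − E)² / E
  hairy-stemmed: (358 − 360)² / 360 = 0.0111
  smooth-stemmed: (122 − 120)² / 120 = 0.0333
χ² = 0.0111 + 0.0333 = 0.0444 ≈ 0.044

0.044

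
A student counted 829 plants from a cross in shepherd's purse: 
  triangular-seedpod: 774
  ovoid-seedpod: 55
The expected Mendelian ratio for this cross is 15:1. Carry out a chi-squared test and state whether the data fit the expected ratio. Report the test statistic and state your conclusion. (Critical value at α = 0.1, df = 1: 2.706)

0.209; consistent

Total ratio parts = 16. Expected numbers out of 829:
  triangular-seedpod: 829 × 15/16 = 777.1875
  ovoid-seedpod: 829 × 1/16 = 51.8125
χ² = Σ (O − E)² / E
  triangular-seedpod: (774 − 777.1875)² / 777.1875 = 0.0131
  ovoid-seedpod: (55 − 51.8125)² / 51.8125 = 0.1961
χ² = 0.0131 + 0.1961 = 0.2092 ≈ 0.209
Degrees of freedom = 2 − 1 = 1; critical value at α = 0.1 is 2.706.
Since 0.209 < 2.706, we fail to reject the null hypothesis — the data are consistent with the 15:1 ratio.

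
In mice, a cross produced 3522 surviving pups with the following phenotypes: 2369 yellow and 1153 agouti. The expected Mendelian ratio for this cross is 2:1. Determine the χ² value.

The 2:1 ratio has 3 parts, so with N = 3522 the expected counts are:
  yellow: 3522 × 2/3 = 2348
  agouti: 3522 × 1/3 = 1174
χ² = Σ (O − E)² / E
  yellow: (2369 − 2348)² / 2348 = 0.1878
  agouti: (1153 − 1174)² / 1174 = 0.3756
χ² = 0.1878 + 0.3756 = 0.5634 ≈ 0.563

0.563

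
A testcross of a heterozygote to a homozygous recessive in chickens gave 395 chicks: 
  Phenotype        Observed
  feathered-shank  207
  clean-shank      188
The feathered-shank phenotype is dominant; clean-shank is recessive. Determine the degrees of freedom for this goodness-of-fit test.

A testcross of a heterozygote (Aa × aa) gives a 1:1 phenotypic ratio.
A goodness-of-fit test with 2 phenotype classes has df = 2 − 1 = 1.

1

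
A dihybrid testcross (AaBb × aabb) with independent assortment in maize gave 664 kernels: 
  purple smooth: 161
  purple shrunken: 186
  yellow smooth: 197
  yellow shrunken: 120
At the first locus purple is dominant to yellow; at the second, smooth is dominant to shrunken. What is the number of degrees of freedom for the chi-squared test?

3

A dihybrid testcross with independent assortment gives a 1:1:1:1 ratio.
A goodness-of-fit test with 4 phenotype classes has df = 4 − 1 = 3.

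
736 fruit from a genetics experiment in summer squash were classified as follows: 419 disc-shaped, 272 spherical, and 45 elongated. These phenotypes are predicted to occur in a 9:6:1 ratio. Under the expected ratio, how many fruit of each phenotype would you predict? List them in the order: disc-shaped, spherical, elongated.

414, 276, 46

Under the 9:6:1 hypothesis (Σ ratio = 16, N = 736):
  disc-shaped: 736 × 9/16 = 414
  spherical: 736 × 6/16 = 276
  elongated: 736 × 1/16 = 46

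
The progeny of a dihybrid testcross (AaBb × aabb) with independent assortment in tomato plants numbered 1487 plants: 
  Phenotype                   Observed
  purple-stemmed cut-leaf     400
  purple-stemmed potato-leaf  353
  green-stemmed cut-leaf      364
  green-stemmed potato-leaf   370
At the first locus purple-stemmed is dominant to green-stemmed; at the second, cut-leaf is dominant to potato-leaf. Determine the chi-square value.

A dihybrid testcross with independent assortment gives a 1:1:1:1 ratio.
Under the 1:1:1:1 hypothesis (Σ ratio = 4, N = 1487):
  purple-stemmed cut-leaf: 1487 × 1/4 = 371.75
  purple-stemmed potato-leaf: 1487 × 1/4 = 371.75
  green-stemmed cut-leaf: 1487 × 1/4 = 371.75
  green-stemmed potato-leaf: 1487 × 1/4 = 371.75
χ² = Σ (O − E)² / E
  purple-stemmed cut-leaf: (400 − 371.75)² / 371.75 = 2.1468
  purple-stemmed potato-leaf: (353 − 371.75)² / 371.75 = 0.9457
  green-stemmed cut-leaf: (364 − 371.75)² / 371.75 = 0.1616
  green-stemmed potato-leaf: (370 − 371.75)² / 371.75 = 0.0082
χ² = 2.1468 + 0.9457 + 0.1616 + 0.0082 = 3.2623 ≈ 3.262

3.262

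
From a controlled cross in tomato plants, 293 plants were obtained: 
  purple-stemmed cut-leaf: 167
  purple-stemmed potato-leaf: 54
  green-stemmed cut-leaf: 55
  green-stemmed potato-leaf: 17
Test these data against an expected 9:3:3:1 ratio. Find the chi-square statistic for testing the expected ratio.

0.139

Total ratio parts = 16. Expected numbers out of 293:
  purple-stemmed cut-leaf: 293 × 9/16 = 164.8125
  purple-stemmed potato-leaf: 293 × 3/16 = 54.9375
  green-stemmed cut-leaf: 293 × 3/16 = 54.9375
  green-stemmed potato-leaf: 293 × 1/16 = 18.3125
χ² = Σ (O − E)² / E
  purple-stemmed cut-leaf: (167 − 164.8125)² / 164.8125 = 0.0290
  purple-stemmed potato-leaf: (54 − 54.9375)² / 54.9375 = 0.0160
  green-stemmed cut-leaf: (55 − 54.9375)² / 54.9375 = 0.0001
  green-stemmed potato-leaf: (17 − 18.3125)² / 18.3125 = 0.0941
χ² = 0.0290 + 0.0160 + 0.0001 + 0.0941 = 0.1392 ≈ 0.139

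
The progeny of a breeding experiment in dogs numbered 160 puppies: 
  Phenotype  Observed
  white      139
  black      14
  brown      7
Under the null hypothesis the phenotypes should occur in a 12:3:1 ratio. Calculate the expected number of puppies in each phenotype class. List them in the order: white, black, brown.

120, 30, 10

The 12:3:1 ratio has 16 parts, so with N = 160 the expected counts are:
  white: 160 × 12/16 = 120
  black: 160 × 3/16 = 30
  brown: 160 × 1/16 = 10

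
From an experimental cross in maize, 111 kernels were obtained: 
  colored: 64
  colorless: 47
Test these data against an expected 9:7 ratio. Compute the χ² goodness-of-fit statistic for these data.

The 9:7 ratio has 16 parts, so with N = 111 the expected counts are:
  colored: 111 × 9/16 = 62.4375
  colorless: 111 × 7/16 = 48.5625
χ² = Σ (O − E)² / E
  colored: (64 − 62.4375)² / 62.4375 = 0.0391
  colorless: (47 − 48.5625)² / 48.5625 = 0.0503
χ² = 0.0391 + 0.0503 = 0.0894 ≈ 0.089

0.089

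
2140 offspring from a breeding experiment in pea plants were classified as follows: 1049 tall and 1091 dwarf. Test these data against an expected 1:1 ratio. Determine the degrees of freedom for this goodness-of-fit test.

A goodness-of-fit test with 2 phenotype classes has df = 2 − 1 = 1.

1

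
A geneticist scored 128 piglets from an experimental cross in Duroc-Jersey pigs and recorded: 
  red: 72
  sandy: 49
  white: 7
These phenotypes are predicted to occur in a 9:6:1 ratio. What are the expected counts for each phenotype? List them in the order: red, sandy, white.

72, 48, 8

Expected counts for N = 128 under a 9:6:1 ratio (total parts = 16):
  red: 128 × 9/16 = 72
  sandy: 128 × 6/16 = 48
  white: 128 × 1/16 = 8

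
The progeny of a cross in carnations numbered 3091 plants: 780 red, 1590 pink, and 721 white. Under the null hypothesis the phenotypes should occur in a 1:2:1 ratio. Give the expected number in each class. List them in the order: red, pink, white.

The 1:2:1 ratio has 4 parts, so with N = 3091 the expected counts are:
  red: 3091 × 1/4 = 772.75
  pink: 3091 × 2/4 = 1545.5
  white: 3091 × 1/4 = 772.75

772.75, 1545.5, 772.75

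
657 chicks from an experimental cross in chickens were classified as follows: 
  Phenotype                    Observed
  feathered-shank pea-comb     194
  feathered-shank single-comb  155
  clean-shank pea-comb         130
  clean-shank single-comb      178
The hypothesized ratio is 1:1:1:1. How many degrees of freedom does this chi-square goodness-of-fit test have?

3

A goodness-of-fit test with 4 phenotype classes has df = 4 − 1 = 3.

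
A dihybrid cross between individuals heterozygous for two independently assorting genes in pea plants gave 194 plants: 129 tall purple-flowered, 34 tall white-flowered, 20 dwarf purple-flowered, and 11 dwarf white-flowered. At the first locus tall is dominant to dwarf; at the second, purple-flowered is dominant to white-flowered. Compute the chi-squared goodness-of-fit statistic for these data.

A dihybrid F₂ with independent assortment and complete dominance at both loci gives a 9:3:3:1 phenotypic ratio.
Under the 9:3:3:1 hypothesis (Σ ratio = 16, N = 194):
  tall purple-flowered: 194 × 9/16 = 109.125
  tall white-flowered: 194 × 3/16 = 36.375
  dwarf purple-flowered: 194 × 3/16 = 36.375
  dwarf white-flowered: 194 × 1/16 = 12.125
χ² = Σ (O − E)² / E
  tall purple-flowered: (129 − 109.125)² / 109.125 = 3.6198
  tall white-flowered: (34 − 36.375)² / 36.375 = 0.1551
  dwarf purple-flowered: (20 − 36.375)² / 36.375 = 7.3716
  dwarf white-flowered: (11 − 12.125)² / 12.125 = 0.1044
χ² = 3.6198 + 0.1551 + 7.3716 + 0.1044 = 11.2509 ≈ 11.251

11.251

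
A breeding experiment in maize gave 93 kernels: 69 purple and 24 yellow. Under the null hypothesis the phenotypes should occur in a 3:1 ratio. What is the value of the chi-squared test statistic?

0.032

Total ratio parts = 4. Expected numbers out of 93:
  purple: 93 × 3/4 = 69.75
  yellow: 93 × 1/4 = 23.25
χ² = Σ (O − E)² / E
  purple: (69 − 69.75)² / 69.75 = 0.0081
  yellow: (24 − 23.25)² / 23.25 = 0.0242
χ² = 0.0081 + 0.0242 = 0.0323 ≈ 0.032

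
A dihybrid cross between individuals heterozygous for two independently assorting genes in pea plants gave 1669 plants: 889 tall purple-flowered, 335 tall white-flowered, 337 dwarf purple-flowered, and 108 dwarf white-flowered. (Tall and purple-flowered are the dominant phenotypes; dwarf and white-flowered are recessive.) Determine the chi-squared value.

6.179

A dihybrid F₂ with independent assortment and complete dominance at both loci gives a 9:3:3:1 phenotypic ratio.
Expected counts for N = 1669 under a 9:3:3:1 ratio (total parts = 16):
  tall purple-flowered: 1669 × 9/16 = 938.8125
  tall white-flowered: 1669 × 3/16 = 312.9375
  dwarf purple-flowered: 1669 × 3/16 = 312.9375
  dwarf white-flowered: 1669 × 1/16 = 104.3125
χ² = Σ (O − E)² / E
  tall purple-flowered: (889 − 938.8125)² / 938.8125 = 2.6430
  tall white-flowered: (335 − 312.9375)² / 312.9375 = 1.5554
  dwarf purple-flowered: (337 − 312.9375)² / 312.9375 = 1.8502
  dwarf white-flowered: (108 − 104.3125)² / 104.3125 = 0.1304
χ² = 2.6430 + 1.5554 + 1.8502 + 0.1304 = 6.179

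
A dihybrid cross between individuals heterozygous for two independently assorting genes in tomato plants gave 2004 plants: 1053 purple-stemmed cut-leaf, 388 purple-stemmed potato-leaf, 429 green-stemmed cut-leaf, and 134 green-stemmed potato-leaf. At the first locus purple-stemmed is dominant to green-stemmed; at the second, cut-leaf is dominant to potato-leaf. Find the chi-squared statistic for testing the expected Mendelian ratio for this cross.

13.448

A dihybrid F₂ with independent assortment and complete dominance at both loci gives a 9:3:3:1 phenotypic ratio.
Expected counts for N = 2004 under a 9:3:3:1 ratio (total parts = 16):
  purple-stemmed cut-leaf: 2004 × 9/16 = 1127.25
  purple-stemmed potato-leaf: 2004 × 3/16 = 375.75
  green-stemmed cut-leaf: 2004 × 3/16 = 375.75
  green-stemmed potato-leaf: 2004 × 1/16 = 125.25
χ² = Σ (O − E)² / E
  purple-stemmed cut-leaf: (1053 − 1127.25)² / 1127.25 = 4.8907
  purple-stemmed potato-leaf: (388 − 375.75)² / 375.75 = 0.3994
  green-stemmed cut-leaf: (429 − 375.75)² / 375.75 = 7.5464
  green-stemmed potato-leaf: (134 − 125.25)² / 125.25 = 0.6113
χ² = 4.8907 + 0.3994 + 7.5464 + 0.6113 = 13.4478 ≈ 13.448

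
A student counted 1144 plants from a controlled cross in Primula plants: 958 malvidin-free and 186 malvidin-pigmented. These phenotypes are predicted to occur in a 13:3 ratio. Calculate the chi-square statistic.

4.661

Under the 13:3 hypothesis (Σ ratio = 16, N = 1144):
  malvidin-free: 1144 × 13/16 = 929.5
  malvidin-pigmented: 1144 × 3/16 = 214.5
χ² = Σ (O − E)² / E
  malvidin-free: (958 − 929.5)² / 929.5 = 0.8739
  malvidin-pigmented: (186 − 214.5)² / 214.5 = 3.7867
χ² = 0.8739 + 3.7867 = 4.6606 ≈ 4.661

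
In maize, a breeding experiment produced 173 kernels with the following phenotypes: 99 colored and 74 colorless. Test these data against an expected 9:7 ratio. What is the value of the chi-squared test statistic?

0.067

Expected counts for N = 173 under a 9:7 ratio (total parts = 16):
  colored: 173 × 9/16 = 97.3125
  colorless: 173 × 7/16 = 75.6875
χ² = Σ (O − E)² / E
  colored: (99 − 97.3125)² / 97.3125 = 0.0293
  colorless: (74 − 75.6875)² / 75.6875 = 0.0376
χ² = 0.0293 + 0.0376 = 0.0669 ≈ 0.067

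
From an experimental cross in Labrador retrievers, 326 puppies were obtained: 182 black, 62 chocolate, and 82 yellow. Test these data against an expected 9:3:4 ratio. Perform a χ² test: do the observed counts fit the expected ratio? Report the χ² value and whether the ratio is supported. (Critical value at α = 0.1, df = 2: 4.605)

0.026; consistent

Total ratio parts = 16. Expected numbers out of 326:
  black: 326 × 9/16 = 183.375
  chocolate: 326 × 3/16 = 61.125
  yellow: 326 × 4/16 = 81.5
χ² = Σ (O − E)² / E
  black: (182 − 183.375)² / 183.375 = 0.0103
  chocolate: (62 − 61.125)² / 61.125 = 0.0125
  yellow: (82 − 81.5)² / 81.5 = 0.0031
χ² = 0.0103 + 0.0125 + 0.0031 = 0.0259 ≈ 0.026
Degrees of freedom = 3 − 1 = 2; critical value at α = 0.1 is 4.605.
Since 0.026 < 4.605, we fail to reject the null hypothesis — the data are consistent with the 9:3:4 ratio.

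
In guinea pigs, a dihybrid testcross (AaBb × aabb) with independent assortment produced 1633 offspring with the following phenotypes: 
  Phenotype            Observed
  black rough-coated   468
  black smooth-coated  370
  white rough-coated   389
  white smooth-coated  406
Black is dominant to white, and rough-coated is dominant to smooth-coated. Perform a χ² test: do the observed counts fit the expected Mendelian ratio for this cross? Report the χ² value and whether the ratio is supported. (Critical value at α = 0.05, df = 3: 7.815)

A dihybrid testcross with independent assortment gives a 1:1:1:1 ratio.
The 1:1:1:1 ratio has 4 parts, so with N = 1633 the expected counts are:
  black rough-coated: 1633 × 1/4 = 408.25
  black smooth-coated: 1633 × 1/4 = 408.25
  white rough-coated: 1633 × 1/4 = 408.25
  white smooth-coated: 1633 × 1/4 = 408.25
χ² = Σ (O − E)² / E
  black rough-coated: (468 − 408.25)² / 408.25 = 8.7448
  black smooth-coated: (370 − 408.25)² / 408.25 = 3.5837
  white rough-coated: (389 − 408.25)² / 408.25 = 0.9077
  white smooth-coated: (406 − 408.25)² / 408.25 = 0.0124
χ² = 8.7448 + 3.5837 + 0.9077 + 0.0124 = 13.2486 ≈ 13.249
Degrees of freedom = 4 − 1 = 3; critical value at α = 0.05 is 7.815.
Since 13.249 > 7.815, we reject the null hypothesis — the data do not fit the 1:1:1:1 ratio.

13.249; not consistent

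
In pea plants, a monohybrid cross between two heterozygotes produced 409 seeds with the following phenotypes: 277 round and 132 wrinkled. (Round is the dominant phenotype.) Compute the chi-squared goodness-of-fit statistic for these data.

11.541

For a monohybrid cross between heterozygotes with complete dominance, the expected phenotypic ratio is 3:1.
Total ratio parts = 4. Expected numbers out of 409:
  round: 409 × 3/4 = 306.75
  wrinkled: 409 × 1/4 = 102.25
χ² = Σ (O − E)² / E
  round: (277 − 306.75)² / 306.75 = 2.8853
  wrinkled: (132 − 102.25)² / 102.25 = 8.6559
χ² = 2.8853 + 8.6559 = 11.5412 ≈ 11.541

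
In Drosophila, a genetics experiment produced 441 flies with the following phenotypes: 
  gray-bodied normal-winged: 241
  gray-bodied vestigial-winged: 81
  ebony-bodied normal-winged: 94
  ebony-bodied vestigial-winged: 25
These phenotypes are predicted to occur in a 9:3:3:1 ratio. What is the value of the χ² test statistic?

2.021

The 9:3:3:1 ratio has 16 parts, so with N = 441 the expected counts are:
  gray-bodied normal-winged: 441 × 9/16 = 248.0625
  gray-bodied vestigial-winged: 441 × 3/16 = 82.6875
  ebony-bodied normal-winged: 441 × 3/16 = 82.6875
  ebony-bodied vestigial-winged: 441 × 1/16 = 27.5625
χ² = Σ (O − E)² / E
  gray-bodied normal-winged: (241 − 248.0625)² / 248.0625 = 0.2011
  gray-bodied vestigial-winged: (81 − 82.6875)² / 82.6875 = 0.0344
  ebony-bodied normal-winged: (94 − 82.6875)² / 82.6875 = 1.5477
  ebony-bodied vestigial-winged: (25 − 27.5625)² / 27.5625 = 0.2382
χ² = 0.2011 + 0.0344 + 1.5477 + 0.2382 = 2.0214 ≈ 2.021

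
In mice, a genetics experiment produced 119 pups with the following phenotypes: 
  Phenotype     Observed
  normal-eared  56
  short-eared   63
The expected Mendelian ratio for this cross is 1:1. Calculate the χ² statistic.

0.412

Under the 1:1 hypothesis (Σ ratio = 2, N = 119):
  normal-eared: 119 × 1/2 = 59.5
  short-eared: 119 × 1/2 = 59.5
χ² = Σ (O − E)² / E
  normal-eared: (56 − 59.5)² / 59.5 = 0.2059
  short-eared: (63 − 59.5)² / 59.5 = 0.2059
χ² = 0.2059 + 0.2059 = 0.4118 ≈ 0.412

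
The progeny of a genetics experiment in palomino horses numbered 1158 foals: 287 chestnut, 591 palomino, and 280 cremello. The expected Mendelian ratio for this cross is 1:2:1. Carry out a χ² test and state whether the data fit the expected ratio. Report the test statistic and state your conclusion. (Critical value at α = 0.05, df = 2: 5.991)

Expected counts for N = 1158 under a 1:2:1 ratio (total parts = 4):
  chestnut: 1158 × 1/4 = 289.5
  palomino: 1158 × 2/4 = 579
  cremello: 1158 × 1/4 = 289.5
χ² = Σ (O − E)² / E
  chestnut: (287 − 289.5)² / 289.5 = 0.0216
  palomino: (591 − 579)² / 579 = 0.2487
  cremello: (280 − 289.5)² / 289.5 = 0.3117
χ² = 0.0216 + 0.2487 + 0.3117 = 0.582
Degrees of freedom = 3 − 1 = 2; critical value at α = 0.05 is 5.991.
Since 0.582 < 5.991, we fail to reject the null hypothesis — the data are consistent with the 1:2:1 ratio.

0.582; consistent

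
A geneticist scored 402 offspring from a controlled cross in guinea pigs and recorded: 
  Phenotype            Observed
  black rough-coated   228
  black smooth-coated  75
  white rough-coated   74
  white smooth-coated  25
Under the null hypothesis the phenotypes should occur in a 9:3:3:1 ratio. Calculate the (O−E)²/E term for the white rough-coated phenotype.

The 9:3:3:1 ratio has 16 parts, so with N = 402 the expected counts are:
  black rough-coated: 402 × 9/16 = 226.125
  black smooth-coated: 402 × 3/16 = 75.375
  white rough-coated: 402 × 3/16 = 75.375
  white smooth-coated: 402 × 1/16 = 25.125
Contribution of white rough-coated: (74 − 75.375)² / 75.375 = 0.0251

0.025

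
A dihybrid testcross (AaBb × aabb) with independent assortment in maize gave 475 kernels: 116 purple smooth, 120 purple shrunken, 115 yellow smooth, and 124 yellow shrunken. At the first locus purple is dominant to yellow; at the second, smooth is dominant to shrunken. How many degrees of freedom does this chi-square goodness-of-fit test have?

A dihybrid testcross with independent assortment gives a 1:1:1:1 ratio.
A goodness-of-fit test with 4 phenotype classes has df = 4 − 1 = 3.

3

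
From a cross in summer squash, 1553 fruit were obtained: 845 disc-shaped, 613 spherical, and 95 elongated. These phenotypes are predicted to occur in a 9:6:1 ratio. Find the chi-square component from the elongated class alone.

Total ratio parts = 16. Expected numbers out of 1553:
  disc-shaped: 1553 × 9/16 = 873.5625
  spherical: 1553 × 6/16 = 582.375
  elongated: 1553 × 1/16 = 97.0625
Contribution of elongated: (95 − 97.0625)² / 97.0625 = 0.0438

0.044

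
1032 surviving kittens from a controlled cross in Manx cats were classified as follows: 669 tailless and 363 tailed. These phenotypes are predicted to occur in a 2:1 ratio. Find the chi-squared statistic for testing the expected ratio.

1.574

Expected counts for N = 1032 under a 2:1 ratio (total parts = 3):
  tailless: 1032 × 2/3 = 688
  tailed: 1032 × 1/3 = 344
χ² = Σ (O − E)² / E
  tailless: (669 − 688)² / 688 = 0.5247
  tailed: (363 − 344)² / 344 = 1.0494
χ² = 0.5247 + 1.0494 = 1.5741 ≈ 1.574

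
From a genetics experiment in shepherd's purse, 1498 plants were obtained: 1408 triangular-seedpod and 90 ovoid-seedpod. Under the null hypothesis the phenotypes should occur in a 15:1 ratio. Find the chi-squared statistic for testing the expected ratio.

Under the 15:1 hypothesis (Σ ratio = 16, N = 1498):
  triangular-seedpod: 1498 × 15/16 = 1404.375
  ovoid-seedpod: 1498 × 1/16 = 93.625
χ² = Σ (O − E)² / E
  triangular-seedpod: (1408 − 1404.375)² / 1404.375 = 0.0094
  ovoid-seedpod: (90 − 93.625)² / 93.625 = 0.1404
χ² = 0.0094 + 0.1404 = 0.1498 ≈ 0.150

0.150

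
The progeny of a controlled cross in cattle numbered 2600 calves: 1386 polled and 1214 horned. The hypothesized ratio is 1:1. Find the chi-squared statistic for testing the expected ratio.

11.378

Under the 1:1 hypothesis (Σ ratio = 2, N = 2600):
  polled: 2600 × 1/2 = 1300
  horned: 2600 × 1/2 = 1300
χ² = Σ (O − E)² / E
  polled: (1386 − 1300)² / 1300 = 5.6892
  horned: (1214 − 1300)² / 1300 = 5.6892
χ² = 5.6892 + 5.6892 = 11.3784 ≈ 11.378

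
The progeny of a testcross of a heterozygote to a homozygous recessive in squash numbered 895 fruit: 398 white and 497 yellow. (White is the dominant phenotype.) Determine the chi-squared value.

10.951

A testcross of a heterozygote (Aa × aa) gives a 1:1 phenotypic ratio.
Expected counts for N = 895 under a 1:1 ratio (total parts = 2):
  white: 895 × 1/2 = 447.5
  yellow: 895 × 1/2 = 447.5
χ² = Σ (O − E)² / E
  white: (398 − 447.5)² / 447.5 = 5.4754
  yellow: (497 − 447.5)² / 447.5 = 5.4754
χ² = 5.4754 + 5.4754 = 10.9508 ≈ 10.951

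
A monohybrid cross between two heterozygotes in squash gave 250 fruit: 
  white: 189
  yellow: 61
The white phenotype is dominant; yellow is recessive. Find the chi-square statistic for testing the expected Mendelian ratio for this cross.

For a monohybrid cross between heterozygotes with complete dominance, the expected phenotypic ratio is 3:1.
Total ratio parts = 4. Expected numbers out of 250:
  white: 250 × 3/4 = 187.5
  yellow: 250 × 1/4 = 62.5
χ² = Σ (O − E)² / E
  white: (189 − 187.5)² / 187.5 = 0.0120
  yellow: (61 − 62.5)² / 62.5 = 0.0360
χ² = 0.0120 + 0.0360 = 0.048

0.048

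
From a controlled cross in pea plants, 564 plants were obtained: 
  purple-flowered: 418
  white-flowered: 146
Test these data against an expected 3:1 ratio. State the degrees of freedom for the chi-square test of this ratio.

1

A goodness-of-fit test with 2 phenotype classes has df = 2 − 1 = 1.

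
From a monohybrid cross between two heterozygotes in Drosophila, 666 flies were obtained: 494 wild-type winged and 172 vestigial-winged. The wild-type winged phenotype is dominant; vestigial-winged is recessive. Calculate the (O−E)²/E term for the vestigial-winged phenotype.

For a monohybrid cross between heterozygotes with complete dominance, the expected phenotypic ratio is 3:1.
Expected counts for N = 666 under a 3:1 ratio (total parts = 4):
  wild-type winged: 666 × 3/4 = 499.5
  vestigial-winged: 666 × 1/4 = 166.5
Contribution of vestigial-winged: (172 − 166.5)² / 166.5 = 0.1817

0.182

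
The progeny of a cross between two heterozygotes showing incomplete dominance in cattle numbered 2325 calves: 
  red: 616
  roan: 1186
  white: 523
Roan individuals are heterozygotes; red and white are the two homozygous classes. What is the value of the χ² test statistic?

With incomplete dominance, a heterozygote × heterozygote cross gives a 1:2:1 phenotypic ratio.
The 1:2:1 ratio has 4 parts, so with N = 2325 the expected counts are:
  red: 2325 × 1/4 = 581.25
  roan: 2325 × 2/4 = 1162.5
  white: 2325 × 1/4 = 581.25
χ² = Σ (O − E)² / E
  red: (616 − 581.25)² / 581.25 = 2.0775
  roan: (1186 − 1162.5)² / 1162.5 = 0.4751
  white: (523 − 581.25)² / 581.25 = 5.8375
χ² = 2.0775 + 0.4751 + 5.8375 = 8.3901 ≈ 8.390

8.390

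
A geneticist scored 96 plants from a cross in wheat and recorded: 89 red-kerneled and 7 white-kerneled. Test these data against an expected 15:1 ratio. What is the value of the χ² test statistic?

Under the 15:1 hypothesis (Σ ratio = 16, N = 96):
  red-kerneled: 96 × 15/16 = 90
  white-kerneled: 96 × 1/16 = 6
χ² = Σ (O − E)² / E
  red-kerneled: (89 − 90)² / 90 = 0.0111
  white-kerneled: (7 − 6)² / 6 = 0.1667
χ² = 0.0111 + 0.1667 = 0.1778 ≈ 0.178

0.178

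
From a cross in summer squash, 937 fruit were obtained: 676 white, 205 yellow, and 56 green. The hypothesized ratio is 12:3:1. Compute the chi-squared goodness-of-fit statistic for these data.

6.021

Expected counts for N = 937 under a 12:3:1 ratio (total parts = 16):
  white: 937 × 12/16 = 702.75
  yellow: 937 × 3/16 = 175.6875
  green: 937 × 1/16 = 58.5625
χ² = Σ (O − E)² / E
  white: (676 − 702.75)² / 702.75 = 1.0182
  yellow: (205 − 175.6875)² / 175.6875 = 4.8906
  green: (56 − 58.5625)² / 58.5625 = 0.1121
χ² = 1.0182 + 4.8906 + 0.1121 = 6.0209 ≈ 6.021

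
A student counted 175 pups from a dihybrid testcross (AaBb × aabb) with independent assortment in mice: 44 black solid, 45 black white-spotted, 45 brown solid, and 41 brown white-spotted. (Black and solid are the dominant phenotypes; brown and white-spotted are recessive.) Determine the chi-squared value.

0.246

A dihybrid testcross with independent assortment gives a 1:1:1:1 ratio.
The 1:1:1:1 ratio has 4 parts, so with N = 175 the expected counts are:
  black solid: 175 × 1/4 = 43.75
  black white-spotted: 175 × 1/4 = 43.75
  brown solid: 175 × 1/4 = 43.75
  brown white-spotted: 175 × 1/4 = 43.75
χ² = Σ (O − E)² / E
  black solid: (44 − 43.75)² / 43.75 = 0.0014
  black white-spotted: (45 − 43.75)² / 43.75 = 0.0357
  brown solid: (45 − 43.75)² / 43.75 = 0.0357
  brown white-spotted: (41 − 43.75)² / 43.75 = 0.1729
χ² = 0.0014 + 0.0357 + 0.0357 + 0.1729 = 0.2457 ≈ 0.246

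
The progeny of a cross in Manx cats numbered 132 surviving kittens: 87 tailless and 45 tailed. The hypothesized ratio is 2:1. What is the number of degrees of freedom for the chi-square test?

A goodness-of-fit test with 2 phenotype classes has df = 2 − 1 = 1.

1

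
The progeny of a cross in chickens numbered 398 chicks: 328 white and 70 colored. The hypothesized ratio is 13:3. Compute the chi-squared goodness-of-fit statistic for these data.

0.353

Under the 13:3 hypothesis (Σ ratio = 16, N = 398):
  white: 398 × 13/16 = 323.375
  colored: 398 × 3/16 = 74.625
χ² = Σ (O − E)² / E
  white: (328 − 323.375)² / 323.375 = 0.0661
  colored: (70 − 74.625)² / 74.625 = 0.2866
χ² = 0.0661 + 0.2866 = 0.3527 ≈ 0.353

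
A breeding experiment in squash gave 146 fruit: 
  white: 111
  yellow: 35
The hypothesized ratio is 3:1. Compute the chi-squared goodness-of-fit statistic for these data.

0.082

Under the 3:1 hypothesis (Σ ratio = 4, N = 146):
  white: 146 × 3/4 = 109.5
  yellow: 146 × 1/4 = 36.5
χ² = Σ (O − E)² / E
  white: (111 − 109.5)² / 109.5 = 0.0205
  yellow: (35 − 36.5)² / 36.5 = 0.0616
χ² = 0.0205 + 0.0616 = 0.0821 ≈ 0.082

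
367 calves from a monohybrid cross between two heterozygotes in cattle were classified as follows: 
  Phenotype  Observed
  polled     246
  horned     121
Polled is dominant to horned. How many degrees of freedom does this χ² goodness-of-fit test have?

For a monohybrid cross between heterozygotes with complete dominance, the expected phenotypic ratio is 3:1.
A goodness-of-fit test with 2 phenotype classes has df = 2 − 1 = 1.

1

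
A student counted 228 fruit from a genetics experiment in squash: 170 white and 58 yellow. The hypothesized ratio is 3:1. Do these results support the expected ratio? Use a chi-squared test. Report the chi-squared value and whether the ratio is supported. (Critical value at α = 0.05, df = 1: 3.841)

Under the 3:1 hypothesis (Σ ratio = 4, N = 228):
  white: 228 × 3/4 = 171
  yellow: 228 × 1/4 = 57
χ² = Σ (O − E)² / E
  white: (170 − 171)² / 171 = 0.0058
  yellow: (58 − 57)² / 57 = 0.0175
χ² = 0.0058 + 0.0175 = 0.0233 ≈ 0.023
Degrees of freedom = 2 − 1 = 1; critical value at α = 0.05 is 3.841.
Since 0.023 < 3.841, we fail to reject the null hypothesis — the data are consistent with the 3:1 ratio.

0.023; consistent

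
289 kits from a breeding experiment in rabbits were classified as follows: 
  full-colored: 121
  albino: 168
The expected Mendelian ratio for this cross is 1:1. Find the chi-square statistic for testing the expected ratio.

7.644

The 1:1 ratio has 2 parts, so with N = 289 the expected counts are:
  full-colored: 289 × 1/2 = 144.5
  albino: 289 × 1/2 = 144.5
χ² = Σ (O − E)² / E
  full-colored: (121 − 144.5)² / 144.5 = 3.8218
  albino: (168 − 144.5)² / 144.5 = 3.8218
χ² = 3.8218 + 3.8218 = 7.6436 ≈ 7.644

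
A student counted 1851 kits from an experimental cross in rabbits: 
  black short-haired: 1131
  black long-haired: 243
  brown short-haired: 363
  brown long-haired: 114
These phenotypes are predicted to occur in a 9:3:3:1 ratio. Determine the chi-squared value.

39.706

Total ratio parts = 16. Expected numbers out of 1851:
  black short-haired: 1851 × 9/16 = 1041.1875
  black long-haired: 1851 × 3/16 = 347.0625
  brown short-haired: 1851 × 3/16 = 347.0625
  brown long-haired: 1851 × 1/16 = 115.6875
χ² = Σ (O − E)² / E
  black short-haired: (1131 − 1041.1875)² / 1041.1875 = 7.7472
  black long-haired: (243 − 347.0625)² / 347.0625 = 31.2019
  brown short-haired: (363 − 347.0625)² / 347.0625 = 0.7319
  brown long-haired: (114 − 115.6875)² / 115.6875 = 0.0246
χ² = 7.7472 + 31.2019 + 0.7319 + 0.0246 = 39.7056 ≈ 39.706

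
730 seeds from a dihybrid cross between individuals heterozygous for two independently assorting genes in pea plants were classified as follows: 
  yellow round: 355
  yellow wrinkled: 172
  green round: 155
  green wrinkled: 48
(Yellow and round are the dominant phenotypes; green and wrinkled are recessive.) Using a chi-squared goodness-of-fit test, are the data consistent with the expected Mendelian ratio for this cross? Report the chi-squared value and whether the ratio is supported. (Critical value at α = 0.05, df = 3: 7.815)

A dihybrid F₂ with independent assortment and complete dominance at both loci gives a 9:3:3:1 phenotypic ratio.
Expected counts for N = 730 under a 9:3:3:1 ratio (total parts = 16):
  yellow round: 730 × 9/16 = 410.625
  yellow wrinkled: 730 × 3/16 = 136.875
  green round: 730 × 3/16 = 136.875
  green wrinkled: 730 × 1/16 = 45.625
χ² = Σ (O − E)² / E
  yellow round: (355 − 410.625)² / 410.625 = 7.5352
  yellow wrinkled: (172 − 136.875)² / 136.875 = 9.0138
  green round: (155 − 136.875)² / 136.875 = 2.4001
  green wrinkled: (48 − 45.625)² / 45.625 = 0.1236
χ² = 7.5352 + 9.0138 + 2.4001 + 0.1236 = 19.0727 ≈ 19.073
Degrees of freedom = 4 − 1 = 3; critical value at α = 0.05 is 7.815.
Since 19.073 > 7.815, we reject the null hypothesis — the data do not fit the 9:3:3:1 ratio.

19.073; not consistent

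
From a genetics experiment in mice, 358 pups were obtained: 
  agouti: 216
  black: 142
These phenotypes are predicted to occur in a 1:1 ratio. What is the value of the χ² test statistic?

15.296

The 1:1 ratio has 2 parts, so with N = 358 the expected counts are:
  agouti: 358 × 1/2 = 179
  black: 358 × 1/2 = 179
χ² = Σ (O − E)² / E
  agouti: (216 − 179)² / 179 = 7.6480
  black: (142 − 179)² / 179 = 7.6480
χ² = 7.6480 + 7.6480 = 15.296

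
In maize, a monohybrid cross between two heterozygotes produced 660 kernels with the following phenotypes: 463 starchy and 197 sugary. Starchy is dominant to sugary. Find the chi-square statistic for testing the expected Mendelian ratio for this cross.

8.275

For a monohybrid cross between heterozygotes with complete dominance, the expected phenotypic ratio is 3:1.
Total ratio parts = 4. Expected numbers out of 660:
  starchy: 660 × 3/4 = 495
  sugary: 660 × 1/4 = 165
χ² = Σ (O − E)² / E
  starchy: (463 − 495)² / 495 = 2.0687
  sugary: (197 − 165)² / 165 = 6.2061
χ² = 2.0687 + 6.2061 = 8.2748 ≈ 8.275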